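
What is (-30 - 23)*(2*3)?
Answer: -318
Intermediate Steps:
(-30 - 23)*(2*3) = -53*6 = -318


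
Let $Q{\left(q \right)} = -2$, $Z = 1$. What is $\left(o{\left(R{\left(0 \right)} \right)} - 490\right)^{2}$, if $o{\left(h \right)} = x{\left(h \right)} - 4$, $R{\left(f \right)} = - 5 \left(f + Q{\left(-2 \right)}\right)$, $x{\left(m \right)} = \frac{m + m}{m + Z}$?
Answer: $\frac{29311396}{121} \approx 2.4224 \cdot 10^{5}$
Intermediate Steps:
$x{\left(m \right)} = \frac{2 m}{1 + m}$ ($x{\left(m \right)} = \frac{m + m}{m + 1} = \frac{2 m}{1 + m}$)
$R{\left(f \right)} = 10 - 5 f$ ($R{\left(f \right)} = - 5 \left(f - 2\right) = - 5 \left(-2 + f\right) = 10 - 5 f$)
$o{\left(h \right)} = -4 + \frac{2 h}{1 + h}$ ($o{\left(h \right)} = \frac{2 h}{1 + h} - 4 = -4 + \frac{2 h}{1 + h}$)
$\left(o{\left(R{\left(0 \right)} \right)} - 490\right)^{2} = \left(\frac{2 \left(-2 - \left(10 - 0\right)\right)}{1 + \left(10 - 0\right)} - 490\right)^{2} = \left(\frac{2 \left(-2 - \left(10 + 0\right)\right)}{1 + \left(10 + 0\right)} - 490\right)^{2} = \left(\frac{2 \left(-2 - 10\right)}{1 + 10} - 490\right)^{2} = \left(\frac{2 \left(-2 - 10\right)}{11} - 490\right)^{2} = \left(2 \cdot \frac{1}{11} \left(-12\right) - 490\right)^{2} = \left(- \frac{24}{11} - 490\right)^{2} = \left(- \frac{5414}{11}\right)^{2} = \frac{29311396}{121}$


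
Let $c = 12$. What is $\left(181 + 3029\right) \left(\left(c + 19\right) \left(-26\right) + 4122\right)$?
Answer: $10644360$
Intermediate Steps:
$\left(181 + 3029\right) \left(\left(c + 19\right) \left(-26\right) + 4122\right) = \left(181 + 3029\right) \left(\left(12 + 19\right) \left(-26\right) + 4122\right) = 3210 \left(31 \left(-26\right) + 4122\right) = 3210 \left(-806 + 4122\right) = 3210 \cdot 3316 = 10644360$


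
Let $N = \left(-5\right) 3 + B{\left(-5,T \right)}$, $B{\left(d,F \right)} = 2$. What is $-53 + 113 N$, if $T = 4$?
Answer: $-1522$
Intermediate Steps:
$N = -13$ ($N = \left(-5\right) 3 + 2 = -15 + 2 = -13$)
$-53 + 113 N = -53 + 113 \left(-13\right) = -53 - 1469 = -1522$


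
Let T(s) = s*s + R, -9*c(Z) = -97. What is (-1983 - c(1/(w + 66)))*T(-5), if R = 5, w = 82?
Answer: -179440/3 ≈ -59813.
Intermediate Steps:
c(Z) = 97/9 (c(Z) = -⅑*(-97) = 97/9)
T(s) = 5 + s² (T(s) = s*s + 5 = s² + 5 = 5 + s²)
(-1983 - c(1/(w + 66)))*T(-5) = (-1983 - 1*97/9)*(5 + (-5)²) = (-1983 - 97/9)*(5 + 25) = -17944/9*30 = -179440/3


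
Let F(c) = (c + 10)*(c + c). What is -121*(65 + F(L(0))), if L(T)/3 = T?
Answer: -7865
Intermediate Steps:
L(T) = 3*T
F(c) = 2*c*(10 + c) (F(c) = (10 + c)*(2*c) = 2*c*(10 + c))
-121*(65 + F(L(0))) = -121*(65 + 2*(3*0)*(10 + 3*0)) = -121*(65 + 2*0*(10 + 0)) = -121*(65 + 2*0*10) = -121*(65 + 0) = -121*65 = -7865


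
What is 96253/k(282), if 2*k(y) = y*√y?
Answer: 96253*√282/39762 ≈ 40.651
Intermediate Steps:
k(y) = y^(3/2)/2 (k(y) = (y*√y)/2 = y^(3/2)/2)
96253/k(282) = 96253/((282^(3/2)/2)) = 96253/(((282*√282)/2)) = 96253/((141*√282)) = 96253*(√282/39762) = 96253*√282/39762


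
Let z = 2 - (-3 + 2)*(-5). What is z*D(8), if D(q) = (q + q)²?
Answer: -768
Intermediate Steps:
D(q) = 4*q² (D(q) = (2*q)² = 4*q²)
z = -3 (z = 2 - (-1)*(-5) = 2 - 1*5 = 2 - 5 = -3)
z*D(8) = -12*8² = -12*64 = -3*256 = -768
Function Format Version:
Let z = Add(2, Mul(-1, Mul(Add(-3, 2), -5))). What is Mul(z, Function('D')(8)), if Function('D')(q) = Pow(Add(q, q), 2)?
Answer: -768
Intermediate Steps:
Function('D')(q) = Mul(4, Pow(q, 2)) (Function('D')(q) = Pow(Mul(2, q), 2) = Mul(4, Pow(q, 2)))
z = -3 (z = Add(2, Mul(-1, Mul(-1, -5))) = Add(2, Mul(-1, 5)) = Add(2, -5) = -3)
Mul(z, Function('D')(8)) = Mul(-3, Mul(4, Pow(8, 2))) = Mul(-3, Mul(4, 64)) = Mul(-3, 256) = -768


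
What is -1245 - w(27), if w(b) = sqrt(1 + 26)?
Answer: -1245 - 3*sqrt(3) ≈ -1250.2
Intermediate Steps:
w(b) = 3*sqrt(3) (w(b) = sqrt(27) = 3*sqrt(3))
-1245 - w(27) = -1245 - 3*sqrt(3)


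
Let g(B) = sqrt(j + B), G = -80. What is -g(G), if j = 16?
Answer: -8*I ≈ -8.0*I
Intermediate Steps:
g(B) = sqrt(16 + B)
-g(G) = -sqrt(16 - 80) = -sqrt(-64) = -8*I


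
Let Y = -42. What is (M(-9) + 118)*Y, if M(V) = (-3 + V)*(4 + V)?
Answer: -7476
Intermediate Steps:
(M(-9) + 118)*Y = ((-12 - 9 + (-9)²) + 118)*(-42) = ((-12 - 9 + 81) + 118)*(-42) = (60 + 118)*(-42) = 178*(-42) = -7476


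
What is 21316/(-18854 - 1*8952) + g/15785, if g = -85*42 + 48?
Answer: -217202896/219458855 ≈ -0.98972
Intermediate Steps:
g = -3522 (g = -3570 + 48 = -3522)
21316/(-18854 - 1*8952) + g/15785 = 21316/(-18854 - 1*8952) - 3522/15785 = 21316/(-18854 - 8952) - 3522*1/15785 = 21316/(-27806) - 3522/15785 = 21316*(-1/27806) - 3522/15785 = -10658/13903 - 3522/15785 = -217202896/219458855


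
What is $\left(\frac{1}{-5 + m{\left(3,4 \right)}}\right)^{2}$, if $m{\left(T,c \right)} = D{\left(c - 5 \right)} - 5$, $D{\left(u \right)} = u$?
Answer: $\frac{1}{121} \approx 0.0082645$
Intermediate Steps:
$m{\left(T,c \right)} = -10 + c$ ($m{\left(T,c \right)} = \left(c - 5\right) - 5 = \left(-5 + c\right) - 5 = -10 + c$)
$\left(\frac{1}{-5 + m{\left(3,4 \right)}}\right)^{2} = \left(\frac{1}{-5 + \left(-10 + 4\right)}\right)^{2} = \left(\frac{1}{-5 - 6}\right)^{2} = \left(\frac{1}{-11}\right)^{2} = \left(- \frac{1}{11}\right)^{2} = \frac{1}{121}$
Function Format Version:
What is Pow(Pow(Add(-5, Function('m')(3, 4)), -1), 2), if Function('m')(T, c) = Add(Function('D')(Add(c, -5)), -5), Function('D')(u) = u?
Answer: Rational(1, 121) ≈ 0.0082645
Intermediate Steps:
Function('m')(T, c) = Add(-10, c) (Function('m')(T, c) = Add(Add(c, -5), -5) = Add(Add(-5, c), -5) = Add(-10, c))
Pow(Pow(Add(-5, Function('m')(3, 4)), -1), 2) = Pow(Pow(Add(-5, Add(-10, 4)), -1), 2) = Pow(Pow(Add(-5, -6), -1), 2) = Pow(Pow(-11, -1), 2) = Pow(Rational(-1, 11), 2) = Rational(1, 121)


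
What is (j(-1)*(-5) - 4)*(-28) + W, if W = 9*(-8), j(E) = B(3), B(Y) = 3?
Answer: 460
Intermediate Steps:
j(E) = 3
W = -72
(j(-1)*(-5) - 4)*(-28) + W = (3*(-5) - 4)*(-28) - 72 = (-15 - 4)*(-28) - 72 = -19*(-28) - 72 = 532 - 72 = 460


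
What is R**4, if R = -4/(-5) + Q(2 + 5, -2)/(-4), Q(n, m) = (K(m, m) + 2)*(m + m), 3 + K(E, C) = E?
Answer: 14641/625 ≈ 23.426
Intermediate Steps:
K(E, C) = -3 + E
Q(n, m) = 2*m*(-1 + m) (Q(n, m) = ((-3 + m) + 2)*(m + m) = (-1 + m)*(2*m) = 2*m*(-1 + m))
R = -11/5 (R = -4/(-5) + (2*(-2)*(-1 - 2))/(-4) = -4*(-1/5) + (2*(-2)*(-3))*(-1/4) = 4/5 + 12*(-1/4) = 4/5 - 3 = -11/5 ≈ -2.2000)
R**4 = (-11/5)**4 = 14641/625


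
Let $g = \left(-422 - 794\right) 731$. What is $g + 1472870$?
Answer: $583974$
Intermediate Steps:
$g = -888896$ ($g = \left(-1216\right) 731 = -888896$)
$g + 1472870 = -888896 + 1472870 = 583974$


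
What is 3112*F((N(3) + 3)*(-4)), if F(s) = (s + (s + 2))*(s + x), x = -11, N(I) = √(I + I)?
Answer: 2172176 + 846464*√6 ≈ 4.2456e+6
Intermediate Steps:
N(I) = √2*√I (N(I) = √(2*I) = √2*√I)
F(s) = (-11 + s)*(2 + 2*s) (F(s) = (s + (s + 2))*(s - 11) = (s + (2 + s))*(-11 + s) = (2 + 2*s)*(-11 + s) = (-11 + s)*(2 + 2*s))
3112*F((N(3) + 3)*(-4)) = 3112*(-22 - 20*(√2*√3 + 3)*(-4) + 2*((√2*√3 + 3)*(-4))²) = 3112*(-22 - 20*(√6 + 3)*(-4) + 2*((√6 + 3)*(-4))²) = 3112*(-22 - 20*(3 + √6)*(-4) + 2*((3 + √6)*(-4))²) = 3112*(-22 - 20*(-12 - 4*√6) + 2*(-12 - 4*√6)²) = 3112*(-22 + (240 + 80*√6) + 2*(-12 - 4*√6)²) = 3112*(218 + 2*(-12 - 4*√6)² + 80*√6) = 678416 + 6224*(-12 - 4*√6)² + 248960*√6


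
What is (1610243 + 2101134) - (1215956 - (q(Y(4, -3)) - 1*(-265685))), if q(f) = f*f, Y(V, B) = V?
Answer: 2761122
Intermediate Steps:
q(f) = f²
(1610243 + 2101134) - (1215956 - (q(Y(4, -3)) - 1*(-265685))) = (1610243 + 2101134) - (1215956 - (4² - 1*(-265685))) = 3711377 - (1215956 - (16 + 265685)) = 3711377 - (1215956 - 1*265701) = 3711377 - (1215956 - 265701) = 3711377 - 1*950255 = 3711377 - 950255 = 2761122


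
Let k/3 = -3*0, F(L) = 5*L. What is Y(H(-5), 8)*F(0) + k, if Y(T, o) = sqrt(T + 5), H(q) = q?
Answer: 0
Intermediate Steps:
Y(T, o) = sqrt(5 + T)
k = 0 (k = 3*(-3*0) = 3*0 = 0)
Y(H(-5), 8)*F(0) + k = sqrt(5 - 5)*(5*0) + 0 = sqrt(0)*0 + 0 = 0*0 + 0 = 0 + 0 = 0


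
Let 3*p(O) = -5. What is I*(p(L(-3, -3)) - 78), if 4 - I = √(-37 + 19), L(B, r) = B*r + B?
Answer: -956/3 + 239*I*√2 ≈ -318.67 + 338.0*I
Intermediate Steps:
L(B, r) = B + B*r
p(O) = -5/3 (p(O) = (⅓)*(-5) = -5/3)
I = 4 - 3*I*√2 (I = 4 - √(-37 + 19) = 4 - √(-18) = 4 - 3*I*√2 ≈ 4.0 - 4.2426*I)
I*(p(L(-3, -3)) - 78) = (4 - 3*I*√2)*(-5/3 - 78) = (4 - 3*I*√2)*(-239/3) = -956/3 + 239*I*√2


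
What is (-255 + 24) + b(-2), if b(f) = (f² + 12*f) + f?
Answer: -253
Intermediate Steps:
b(f) = f² + 13*f
(-255 + 24) + b(-2) = (-255 + 24) - 2*(13 - 2) = -231 - 2*11 = -231 - 22 = -253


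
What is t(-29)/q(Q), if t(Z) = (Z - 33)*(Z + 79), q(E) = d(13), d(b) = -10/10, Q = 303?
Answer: 3100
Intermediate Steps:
d(b) = -1 (d(b) = -10*⅒ = -1)
q(E) = -1
t(Z) = (-33 + Z)*(79 + Z)
t(-29)/q(Q) = (-2607 + (-29)² + 46*(-29))/(-1) = (-2607 + 841 - 1334)*(-1) = -3100*(-1) = 3100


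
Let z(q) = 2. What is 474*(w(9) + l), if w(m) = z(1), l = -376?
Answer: -177276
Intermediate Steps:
w(m) = 2
474*(w(9) + l) = 474*(2 - 376) = 474*(-374) = -177276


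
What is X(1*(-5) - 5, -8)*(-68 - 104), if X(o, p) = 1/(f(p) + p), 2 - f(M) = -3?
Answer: 172/3 ≈ 57.333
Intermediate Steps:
f(M) = 5 (f(M) = 2 - 1*(-3) = 2 + 3 = 5)
X(o, p) = 1/(5 + p)
X(1*(-5) - 5, -8)*(-68 - 104) = (-68 - 104)/(5 - 8) = -172/(-3) = -1/3*(-172) = 172/3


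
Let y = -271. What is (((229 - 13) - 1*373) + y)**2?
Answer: 183184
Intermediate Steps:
(((229 - 13) - 1*373) + y)**2 = (((229 - 13) - 1*373) - 271)**2 = ((216 - 373) - 271)**2 = (-157 - 271)**2 = (-428)**2 = 183184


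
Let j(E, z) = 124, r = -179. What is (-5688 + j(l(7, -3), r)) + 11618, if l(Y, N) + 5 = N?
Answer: 6054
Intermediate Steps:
l(Y, N) = -5 + N
(-5688 + j(l(7, -3), r)) + 11618 = (-5688 + 124) + 11618 = -5564 + 11618 = 6054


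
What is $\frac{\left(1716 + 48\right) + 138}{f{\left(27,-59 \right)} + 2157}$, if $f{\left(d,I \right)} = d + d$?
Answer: $\frac{634}{737} \approx 0.86024$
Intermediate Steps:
$f{\left(d,I \right)} = 2 d$
$\frac{\left(1716 + 48\right) + 138}{f{\left(27,-59 \right)} + 2157} = \frac{\left(1716 + 48\right) + 138}{2 \cdot 27 + 2157} = \frac{1764 + 138}{54 + 2157} = \frac{1902}{2211} = 1902 \cdot \frac{1}{2211} = \frac{634}{737}$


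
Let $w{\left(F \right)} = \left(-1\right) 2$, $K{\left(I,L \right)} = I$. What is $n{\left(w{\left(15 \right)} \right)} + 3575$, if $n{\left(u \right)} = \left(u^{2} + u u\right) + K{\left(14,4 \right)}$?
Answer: $3597$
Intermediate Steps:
$w{\left(F \right)} = -2$
$n{\left(u \right)} = 14 + 2 u^{2}$ ($n{\left(u \right)} = \left(u^{2} + u u\right) + 14 = \left(u^{2} + u^{2}\right) + 14 = 2 u^{2} + 14 = 14 + 2 u^{2}$)
$n{\left(w{\left(15 \right)} \right)} + 3575 = \left(14 + 2 \left(-2\right)^{2}\right) + 3575 = \left(14 + 2 \cdot 4\right) + 3575 = \left(14 + 8\right) + 3575 = 22 + 3575 = 3597$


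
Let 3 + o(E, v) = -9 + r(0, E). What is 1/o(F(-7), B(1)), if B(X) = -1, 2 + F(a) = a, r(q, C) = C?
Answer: -1/21 ≈ -0.047619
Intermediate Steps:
F(a) = -2 + a
o(E, v) = -12 + E (o(E, v) = -3 + (-9 + E) = -12 + E)
1/o(F(-7), B(1)) = 1/(-12 + (-2 - 7)) = 1/(-12 - 9) = 1/(-21) = -1/21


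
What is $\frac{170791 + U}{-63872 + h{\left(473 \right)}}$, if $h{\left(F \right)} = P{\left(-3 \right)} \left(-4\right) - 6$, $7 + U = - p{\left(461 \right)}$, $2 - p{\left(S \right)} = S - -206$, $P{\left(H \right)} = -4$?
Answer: $- \frac{171449}{63862} \approx -2.6847$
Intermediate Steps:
$p{\left(S \right)} = -204 - S$ ($p{\left(S \right)} = 2 - \left(S - -206\right) = 2 - \left(S + 206\right) = 2 - \left(206 + S\right) = -204 - S$)
$U = 658$ ($U = -7 - \left(-204 - 461\right) = -7 - -665 = -7 + 665 = 658$)
$h{\left(F \right)} = 10$ ($h{\left(F \right)} = \left(-4\right) \left(-4\right) - 6 = 16 - 6 = 10$)
$\frac{170791 + U}{-63872 + h{\left(473 \right)}} = \frac{170791 + 658}{-63872 + 10} = \frac{171449}{-63862} = 171449 \left(- \frac{1}{63862}\right) = - \frac{171449}{63862}$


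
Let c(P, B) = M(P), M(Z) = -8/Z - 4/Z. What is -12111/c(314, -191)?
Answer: 633809/2 ≈ 3.1690e+5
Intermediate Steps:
M(Z) = -12/Z
c(P, B) = -12/P
-12111/c(314, -191) = -12111/((-12/314)) = -12111/((-12*1/314)) = -12111/(-6/157) = -12111*(-157/6) = 633809/2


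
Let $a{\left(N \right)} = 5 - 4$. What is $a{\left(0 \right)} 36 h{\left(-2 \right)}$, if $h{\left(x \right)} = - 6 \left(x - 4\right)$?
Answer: $1296$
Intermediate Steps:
$h{\left(x \right)} = 24 - 6 x$ ($h{\left(x \right)} = - 6 \left(-4 + x\right) = 24 - 6 x$)
$a{\left(N \right)} = 1$
$a{\left(0 \right)} 36 h{\left(-2 \right)} = 1 \cdot 36 \left(24 - -12\right) = 36 \left(24 + 12\right) = 36 \cdot 36 = 1296$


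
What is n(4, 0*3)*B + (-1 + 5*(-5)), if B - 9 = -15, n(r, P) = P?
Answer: -26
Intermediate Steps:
B = -6 (B = 9 - 15 = -6)
n(4, 0*3)*B + (-1 + 5*(-5)) = (0*3)*(-6) + (-1 + 5*(-5)) = 0*(-6) + (-1 - 25) = 0 - 26 = -26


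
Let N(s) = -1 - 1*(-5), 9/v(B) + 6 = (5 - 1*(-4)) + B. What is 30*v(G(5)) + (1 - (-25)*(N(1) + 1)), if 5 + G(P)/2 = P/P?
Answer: 72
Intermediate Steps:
G(P) = -8 (G(P) = -10 + 2*(P/P) = -10 + 2*1 = -10 + 2 = -8)
v(B) = 9/(3 + B) (v(B) = 9/(-6 + ((5 - 1*(-4)) + B)) = 9/(-6 + ((5 + 4) + B)) = 9/(-6 + (9 + B)) = 9/(3 + B))
N(s) = 4 (N(s) = -1 + 5 = 4)
30*v(G(5)) + (1 - (-25)*(N(1) + 1)) = 30*(9/(3 - 8)) + (1 - (-25)*(4 + 1)) = 30*(9/(-5)) + (1 - (-25)*5) = 30*(9*(-1/5)) + (1 - 5*(-25)) = 30*(-9/5) + (1 + 125) = -54 + 126 = 72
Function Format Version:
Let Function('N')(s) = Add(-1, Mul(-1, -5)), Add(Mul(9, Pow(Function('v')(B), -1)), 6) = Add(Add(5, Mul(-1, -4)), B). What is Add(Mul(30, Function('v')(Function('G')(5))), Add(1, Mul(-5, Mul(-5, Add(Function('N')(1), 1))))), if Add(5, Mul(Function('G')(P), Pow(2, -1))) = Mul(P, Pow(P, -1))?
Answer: 72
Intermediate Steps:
Function('G')(P) = -8 (Function('G')(P) = Add(-10, Mul(2, Mul(P, Pow(P, -1)))) = Add(-10, Mul(2, 1)) = Add(-10, 2) = -8)
Function('v')(B) = Mul(9, Pow(Add(3, B), -1)) (Function('v')(B) = Mul(9, Pow(Add(-6, Add(Add(5, Mul(-1, -4)), B)), -1)) = Mul(9, Pow(Add(-6, Add(Add(5, 4), B)), -1)) = Mul(9, Pow(Add(-6, Add(9, B)), -1)) = Mul(9, Pow(Add(3, B), -1)))
Function('N')(s) = 4 (Function('N')(s) = Add(-1, 5) = 4)
Add(Mul(30, Function('v')(Function('G')(5))), Add(1, Mul(-5, Mul(-5, Add(Function('N')(1), 1))))) = Add(Mul(30, Mul(9, Pow(Add(3, -8), -1))), Add(1, Mul(-5, Mul(-5, Add(4, 1))))) = Add(Mul(30, Mul(9, Pow(-5, -1))), Add(1, Mul(-5, Mul(-5, 5)))) = Add(Mul(30, Mul(9, Rational(-1, 5))), Add(1, Mul(-5, -25))) = Add(Mul(30, Rational(-9, 5)), Add(1, 125)) = Add(-54, 126) = 72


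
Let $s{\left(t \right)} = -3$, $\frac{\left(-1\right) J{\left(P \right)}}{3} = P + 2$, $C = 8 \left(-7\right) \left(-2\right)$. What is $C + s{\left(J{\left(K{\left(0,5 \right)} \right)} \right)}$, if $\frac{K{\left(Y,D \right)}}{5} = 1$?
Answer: $109$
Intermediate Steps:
$K{\left(Y,D \right)} = 5$ ($K{\left(Y,D \right)} = 5 \cdot 1 = 5$)
$C = 112$ ($C = \left(-56\right) \left(-2\right) = 112$)
$J{\left(P \right)} = -6 - 3 P$ ($J{\left(P \right)} = - 3 \left(P + 2\right) = - 3 \left(2 + P\right) = -6 - 3 P$)
$C + s{\left(J{\left(K{\left(0,5 \right)} \right)} \right)} = 112 - 3 = 109$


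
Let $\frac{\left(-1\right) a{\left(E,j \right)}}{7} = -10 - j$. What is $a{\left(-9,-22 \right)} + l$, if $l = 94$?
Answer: $10$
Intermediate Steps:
$a{\left(E,j \right)} = 70 + 7 j$ ($a{\left(E,j \right)} = - 7 \left(-10 - j\right) = 70 + 7 j$)
$a{\left(-9,-22 \right)} + l = \left(70 + 7 \left(-22\right)\right) + 94 = \left(70 - 154\right) + 94 = -84 + 94 = 10$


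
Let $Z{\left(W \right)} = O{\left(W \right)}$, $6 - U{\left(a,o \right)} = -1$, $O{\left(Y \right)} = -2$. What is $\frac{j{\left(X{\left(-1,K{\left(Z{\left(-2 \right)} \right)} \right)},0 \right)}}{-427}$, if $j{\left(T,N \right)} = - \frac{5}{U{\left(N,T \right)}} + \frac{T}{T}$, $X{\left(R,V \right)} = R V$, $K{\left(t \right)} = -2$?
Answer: $- \frac{2}{2989} \approx -0.00066912$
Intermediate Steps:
$U{\left(a,o \right)} = 7$ ($U{\left(a,o \right)} = 6 - -1 = 6 + 1 = 7$)
$Z{\left(W \right)} = -2$
$j{\left(T,N \right)} = \frac{2}{7}$ ($j{\left(T,N \right)} = - \frac{5}{7} + \frac{T}{T} = \left(-5\right) \frac{1}{7} + 1 = - \frac{5}{7} + 1 = \frac{2}{7}$)
$\frac{j{\left(X{\left(-1,K{\left(Z{\left(-2 \right)} \right)} \right)},0 \right)}}{-427} = \frac{2}{7 \left(-427\right)} = \frac{2}{7} \left(- \frac{1}{427}\right) = - \frac{2}{2989}$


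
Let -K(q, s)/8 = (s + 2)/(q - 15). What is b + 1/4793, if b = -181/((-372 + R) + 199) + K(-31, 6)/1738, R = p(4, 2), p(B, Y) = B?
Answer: 17355720146/16189809779 ≈ 1.0720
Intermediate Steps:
K(q, s) = -8*(2 + s)/(-15 + q) (K(q, s) = -8*(s + 2)/(q - 15) = -8*(2 + s)/(-15 + q))
R = 4
b = 3620351/3377803 (b = -181/((-372 + 4) + 199) + (8*(-2 - 1*6)/(-15 - 31))/1738 = -181/(-368 + 199) + (8*(-2 - 6)/(-46))*(1/1738) = -181/(-169) + (8*(-1/46)*(-8))*(1/1738) = -181*(-1/169) + (32/23)*(1/1738) = 181/169 + 16/19987 = 3620351/3377803 ≈ 1.0718)
b + 1/4793 = 3620351/3377803 + 1/4793 = 17355720146/16189809779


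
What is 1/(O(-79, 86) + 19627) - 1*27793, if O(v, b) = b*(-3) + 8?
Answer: -538544960/19377 ≈ -27793.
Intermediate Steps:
O(v, b) = 8 - 3*b (O(v, b) = -3*b + 8 = 8 - 3*b)
1/(O(-79, 86) + 19627) - 1*27793 = 1/((8 - 3*86) + 19627) - 1*27793 = 1/((8 - 258) + 19627) - 27793 = 1/(-250 + 19627) - 27793 = 1/19377 - 27793 = -538544960/19377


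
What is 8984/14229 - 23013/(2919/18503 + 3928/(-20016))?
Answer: 15159243520147202/25350884415 ≈ 5.9798e+5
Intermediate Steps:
8984/14229 - 23013/(2919/18503 + 3928/(-20016)) = 8984*(1/14229) - 23013/(2919*(1/18503) + 3928*(-1/20016)) = 8984/14229 - 23013/(2919/18503 - 491/2502) = 8984/14229 - 23013/(-1781635/46294506) = 8984/14229 - 23013*(-46294506/1781635) = 8984/14229 + 1065375466578/1781635 = 15159243520147202/25350884415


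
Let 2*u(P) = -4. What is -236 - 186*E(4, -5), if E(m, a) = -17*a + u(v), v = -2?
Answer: -15674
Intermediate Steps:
u(P) = -2 (u(P) = (1/2)*(-4) = -2)
E(m, a) = -2 - 17*a (E(m, a) = -17*a - 2 = -2 - 17*a)
-236 - 186*E(4, -5) = -236 - 186*(-2 - 17*(-5)) = -236 - 186*(-2 + 85) = -236 - 186*83 = -236 - 15438 = -15674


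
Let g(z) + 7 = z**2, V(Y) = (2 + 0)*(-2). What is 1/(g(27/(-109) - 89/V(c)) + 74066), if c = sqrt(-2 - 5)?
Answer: 190096/14170345313 ≈ 1.3415e-5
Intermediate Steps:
c = I*sqrt(7) (c = sqrt(-7) = I*sqrt(7) ≈ 2.6458*I)
V(Y) = -4 (V(Y) = 2*(-2) = -4)
g(z) = -7 + z**2
1/(g(27/(-109) - 89/V(c)) + 74066) = 1/((-7 + (27/(-109) - 89/(-4))**2) + 74066) = 1/((-7 + (27*(-1/109) - 89*(-1/4))**2) + 74066) = 1/((-7 + (-27/109 + 89/4)**2) + 74066) = 1/((-7 + (9593/436)**2) + 74066) = 1/((-7 + 92025649/190096) + 74066) = 1/(90694977/190096 + 74066) = 1/(14170345313/190096) = 190096/14170345313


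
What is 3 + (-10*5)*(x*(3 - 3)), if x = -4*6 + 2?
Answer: 3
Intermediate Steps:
x = -22 (x = -24 + 2 = -22)
3 + (-10*5)*(x*(3 - 3)) = 3 + (-10*5)*(-22*(3 - 3)) = 3 - (-1100)*0 = 3 - 50*0 = 3 + 0 = 3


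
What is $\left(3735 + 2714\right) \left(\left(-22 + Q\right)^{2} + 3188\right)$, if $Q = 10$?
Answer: $21488068$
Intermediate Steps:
$\left(3735 + 2714\right) \left(\left(-22 + Q\right)^{2} + 3188\right) = \left(3735 + 2714\right) \left(\left(-22 + 10\right)^{2} + 3188\right) = 6449 \left(\left(-12\right)^{2} + 3188\right) = 6449 \left(144 + 3188\right) = 6449 \cdot 3332 = 21488068$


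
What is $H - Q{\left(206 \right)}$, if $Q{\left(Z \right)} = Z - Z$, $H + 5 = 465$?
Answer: $460$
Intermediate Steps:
$H = 460$ ($H = -5 + 465 = 460$)
$Q{\left(Z \right)} = 0$
$H - Q{\left(206 \right)} = 460 - 0 = 460 + 0 = 460$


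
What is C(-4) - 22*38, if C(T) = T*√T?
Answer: -836 - 8*I ≈ -836.0 - 8.0*I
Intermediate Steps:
C(T) = T^(3/2)
C(-4) - 22*38 = (-4)^(3/2) - 22*38 = -8*I - 836 = -836 - 8*I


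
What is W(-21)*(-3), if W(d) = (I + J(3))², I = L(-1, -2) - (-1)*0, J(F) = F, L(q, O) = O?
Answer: -3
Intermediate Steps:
I = -2 (I = -2 - (-1)*0 = -2 - 1*0 = -2 + 0 = -2)
W(d) = 1 (W(d) = (-2 + 3)² = 1² = 1)
W(-21)*(-3) = 1*(-3) = -3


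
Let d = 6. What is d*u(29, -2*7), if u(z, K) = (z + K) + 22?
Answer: 222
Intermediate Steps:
u(z, K) = 22 + K + z (u(z, K) = (K + z) + 22 = 22 + K + z)
d*u(29, -2*7) = 6*(22 - 2*7 + 29) = 6*(22 - 14 + 29) = 6*37 = 222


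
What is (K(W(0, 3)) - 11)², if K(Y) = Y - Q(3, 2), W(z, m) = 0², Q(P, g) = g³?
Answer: 361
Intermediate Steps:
W(z, m) = 0
K(Y) = -8 + Y (K(Y) = Y - 1*2³ = Y - 1*8 = Y - 8 = -8 + Y)
(K(W(0, 3)) - 11)² = ((-8 + 0) - 11)² = (-8 - 11)² = (-19)² = 361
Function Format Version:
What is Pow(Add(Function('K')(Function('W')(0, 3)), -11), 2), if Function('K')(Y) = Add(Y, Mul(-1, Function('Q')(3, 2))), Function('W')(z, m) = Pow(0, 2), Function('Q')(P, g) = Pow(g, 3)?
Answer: 361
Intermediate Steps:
Function('W')(z, m) = 0
Function('K')(Y) = Add(-8, Y) (Function('K')(Y) = Add(Y, Mul(-1, Pow(2, 3))) = Add(Y, Mul(-1, 8)) = Add(Y, -8) = Add(-8, Y))
Pow(Add(Function('K')(Function('W')(0, 3)), -11), 2) = Pow(Add(Add(-8, 0), -11), 2) = Pow(Add(-8, -11), 2) = Pow(-19, 2) = 361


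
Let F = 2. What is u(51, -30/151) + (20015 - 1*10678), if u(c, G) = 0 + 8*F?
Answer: 9353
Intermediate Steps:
u(c, G) = 16 (u(c, G) = 0 + 8*2 = 0 + 16 = 16)
u(51, -30/151) + (20015 - 1*10678) = 16 + (20015 - 1*10678) = 16 + (20015 - 10678) = 16 + 9337 = 9353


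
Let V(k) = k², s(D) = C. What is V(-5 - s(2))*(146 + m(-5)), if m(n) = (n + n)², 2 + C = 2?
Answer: 6150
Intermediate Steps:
C = 0 (C = -2 + 2 = 0)
m(n) = 4*n² (m(n) = (2*n)² = 4*n²)
s(D) = 0
V(-5 - s(2))*(146 + m(-5)) = (-5 - 1*0)²*(146 + 4*(-5)²) = (-5 + 0)²*(146 + 4*25) = (-5)²*(146 + 100) = 25*246 = 6150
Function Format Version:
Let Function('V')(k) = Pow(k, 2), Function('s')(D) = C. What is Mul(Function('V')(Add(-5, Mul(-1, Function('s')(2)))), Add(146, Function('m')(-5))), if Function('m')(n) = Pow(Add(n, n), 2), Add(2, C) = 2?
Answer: 6150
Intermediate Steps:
C = 0 (C = Add(-2, 2) = 0)
Function('m')(n) = Mul(4, Pow(n, 2)) (Function('m')(n) = Pow(Mul(2, n), 2) = Mul(4, Pow(n, 2)))
Function('s')(D) = 0
Mul(Function('V')(Add(-5, Mul(-1, Function('s')(2)))), Add(146, Function('m')(-5))) = Mul(Pow(Add(-5, Mul(-1, 0)), 2), Add(146, Mul(4, Pow(-5, 2)))) = Mul(Pow(Add(-5, 0), 2), Add(146, Mul(4, 25))) = Mul(Pow(-5, 2), Add(146, 100)) = Mul(25, 246) = 6150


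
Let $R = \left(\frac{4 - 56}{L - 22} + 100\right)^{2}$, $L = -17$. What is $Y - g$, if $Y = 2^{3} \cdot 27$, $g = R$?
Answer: $- \frac{90472}{9} \approx -10052.0$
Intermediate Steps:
$R = \frac{92416}{9}$ ($R = \left(\frac{4 - 56}{-17 - 22} + 100\right)^{2} = \left(- \frac{52}{-39} + 100\right)^{2} = \left(\left(-52\right) \left(- \frac{1}{39}\right) + 100\right)^{2} = \left(\frac{4}{3} + 100\right)^{2} = \left(\frac{304}{3}\right)^{2} = \frac{92416}{9} \approx 10268.0$)
$g = \frac{92416}{9} \approx 10268.0$
$Y = 216$ ($Y = 8 \cdot 27 = 216$)
$Y - g = 216 - \frac{92416}{9} = - \frac{90472}{9}$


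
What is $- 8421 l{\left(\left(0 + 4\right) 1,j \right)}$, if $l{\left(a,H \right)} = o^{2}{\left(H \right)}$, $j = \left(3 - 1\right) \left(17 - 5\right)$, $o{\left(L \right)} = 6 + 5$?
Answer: $-1018941$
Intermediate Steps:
$o{\left(L \right)} = 11$
$j = 24$ ($j = 2 \cdot 12 = 24$)
$l{\left(a,H \right)} = 121$ ($l{\left(a,H \right)} = 11^{2} = 121$)
$- 8421 l{\left(\left(0 + 4\right) 1,j \right)} = \left(-8421\right) 121 = -1018941$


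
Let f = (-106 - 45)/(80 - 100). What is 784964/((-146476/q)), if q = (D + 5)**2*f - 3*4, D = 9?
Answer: -1440212699/183095 ≈ -7865.9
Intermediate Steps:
f = 151/20 (f = -151/(-20) = -151*(-1/20) = 151/20 ≈ 7.5500)
q = 7339/5 (q = (9 + 5)**2*(151/20) - 3*4 = 14**2*(151/20) - 12 = 196*(151/20) - 12 = 7399/5 - 12 = 7339/5 ≈ 1467.8)
784964/((-146476/q)) = 784964/((-146476/7339/5)) = 784964/((-146476*5/7339)) = 784964/(-732380/7339) = 784964*(-7339/732380) = -1440212699/183095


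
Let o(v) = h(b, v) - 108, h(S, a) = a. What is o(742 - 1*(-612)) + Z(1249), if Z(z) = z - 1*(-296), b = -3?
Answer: 2791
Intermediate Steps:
Z(z) = 296 + z (Z(z) = z + 296 = 296 + z)
o(v) = -108 + v (o(v) = v - 108 = -108 + v)
o(742 - 1*(-612)) + Z(1249) = (-108 + (742 - 1*(-612))) + (296 + 1249) = (-108 + (742 + 612)) + 1545 = (-108 + 1354) + 1545 = 1246 + 1545 = 2791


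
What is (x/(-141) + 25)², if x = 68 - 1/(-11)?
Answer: 1445976676/2405601 ≈ 601.09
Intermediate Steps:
x = 749/11 (x = 68 - 1*(-1/11) = 68 + 1/11 = 749/11 ≈ 68.091)
(x/(-141) + 25)² = ((749/11)/(-141) + 25)² = ((749/11)*(-1/141) + 25)² = (-749/1551 + 25)² = (38026/1551)² = 1445976676/2405601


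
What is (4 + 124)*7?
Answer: 896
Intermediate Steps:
(4 + 124)*7 = 128*7 = 896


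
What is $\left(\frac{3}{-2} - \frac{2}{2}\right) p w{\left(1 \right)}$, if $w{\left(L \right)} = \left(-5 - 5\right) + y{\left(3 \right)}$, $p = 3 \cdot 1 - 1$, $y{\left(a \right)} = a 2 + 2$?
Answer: $10$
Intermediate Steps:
$y{\left(a \right)} = 2 + 2 a$ ($y{\left(a \right)} = 2 a + 2 = 2 + 2 a$)
$p = 2$ ($p = 3 - 1 = 2$)
$w{\left(L \right)} = -2$ ($w{\left(L \right)} = \left(-5 - 5\right) + \left(2 + 2 \cdot 3\right) = -10 + \left(2 + 6\right) = -10 + 8 = -2$)
$\left(\frac{3}{-2} - \frac{2}{2}\right) p w{\left(1 \right)} = \left(\frac{3}{-2} - \frac{2}{2}\right) 2 \left(-2\right) = \left(3 \left(- \frac{1}{2}\right) - 1\right) 2 \left(-2\right) = \left(- \frac{3}{2} - 1\right) 2 \left(-2\right) = \left(- \frac{5}{2}\right) 2 \left(-2\right) = \left(-5\right) \left(-2\right) = 10$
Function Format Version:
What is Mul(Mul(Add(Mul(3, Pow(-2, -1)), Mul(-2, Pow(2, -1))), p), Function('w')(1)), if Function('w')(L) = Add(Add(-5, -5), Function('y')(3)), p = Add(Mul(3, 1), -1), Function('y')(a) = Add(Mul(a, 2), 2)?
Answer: 10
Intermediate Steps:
Function('y')(a) = Add(2, Mul(2, a)) (Function('y')(a) = Add(Mul(2, a), 2) = Add(2, Mul(2, a)))
p = 2 (p = Add(3, -1) = 2)
Function('w')(L) = -2 (Function('w')(L) = Add(Add(-5, -5), Add(2, Mul(2, 3))) = Add(-10, Add(2, 6)) = Add(-10, 8) = -2)
Mul(Mul(Add(Mul(3, Pow(-2, -1)), Mul(-2, Pow(2, -1))), p), Function('w')(1)) = Mul(Mul(Add(Mul(3, Pow(-2, -1)), Mul(-2, Pow(2, -1))), 2), -2) = Mul(Mul(Add(Mul(3, Rational(-1, 2)), Mul(-2, Rational(1, 2))), 2), -2) = Mul(Mul(Add(Rational(-3, 2), -1), 2), -2) = Mul(Mul(Rational(-5, 2), 2), -2) = Mul(-5, -2) = 10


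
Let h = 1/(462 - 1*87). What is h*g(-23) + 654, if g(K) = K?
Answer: 245227/375 ≈ 653.94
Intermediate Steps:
h = 1/375 (h = 1/(462 - 87) = 1/375 ≈ 0.0026667)
h*g(-23) + 654 = (1/375)*(-23) + 654 = -23/375 + 654 = 245227/375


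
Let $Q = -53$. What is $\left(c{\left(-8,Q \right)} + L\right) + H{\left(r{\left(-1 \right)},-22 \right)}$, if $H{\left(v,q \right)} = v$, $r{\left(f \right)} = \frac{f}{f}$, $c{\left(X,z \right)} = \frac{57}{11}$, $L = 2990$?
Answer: $\frac{32958}{11} \approx 2996.2$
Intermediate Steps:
$c{\left(X,z \right)} = \frac{57}{11}$ ($c{\left(X,z \right)} = 57 \cdot \frac{1}{11} = \frac{57}{11}$)
$r{\left(f \right)} = 1$
$\left(c{\left(-8,Q \right)} + L\right) + H{\left(r{\left(-1 \right)},-22 \right)} = \left(\frac{57}{11} + 2990\right) + 1 = \frac{32947}{11} + 1 = \frac{32958}{11}$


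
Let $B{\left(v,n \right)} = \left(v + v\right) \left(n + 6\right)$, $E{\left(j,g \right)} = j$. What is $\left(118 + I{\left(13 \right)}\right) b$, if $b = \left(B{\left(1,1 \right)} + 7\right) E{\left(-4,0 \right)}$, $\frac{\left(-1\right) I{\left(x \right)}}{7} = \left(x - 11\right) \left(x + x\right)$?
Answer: $20664$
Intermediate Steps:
$B{\left(v,n \right)} = 2 v \left(6 + n\right)$
$I{\left(x \right)} = - 14 x \left(-11 + x\right)$ ($I{\left(x \right)} = - 7 \left(x - 11\right) \left(x + x\right) = - 7 \left(-11 + x\right) 2 x = - 7 \cdot 2 x \left(-11 + x\right) = - 14 x \left(-11 + x\right)$)
$b = -84$ ($b = \left(2 \cdot 1 \left(6 + 1\right) + 7\right) \left(-4\right) = \left(2 \cdot 1 \cdot 7 + 7\right) \left(-4\right) = \left(14 + 7\right) \left(-4\right) = 21 \left(-4\right) = -84$)
$\left(118 + I{\left(13 \right)}\right) b = \left(118 + 14 \cdot 13 \left(11 - 13\right)\right) \left(-84\right) = \left(118 + 14 \cdot 13 \left(-2\right)\right) \left(-84\right) = \left(118 - 364\right) \left(-84\right) = \left(-246\right) \left(-84\right) = 20664$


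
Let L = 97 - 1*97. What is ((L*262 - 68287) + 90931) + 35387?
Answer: 58031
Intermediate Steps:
L = 0 (L = 97 - 97 = 0)
((L*262 - 68287) + 90931) + 35387 = ((0*262 - 68287) + 90931) + 35387 = ((0 - 68287) + 90931) + 35387 = (-68287 + 90931) + 35387 = 22644 + 35387 = 58031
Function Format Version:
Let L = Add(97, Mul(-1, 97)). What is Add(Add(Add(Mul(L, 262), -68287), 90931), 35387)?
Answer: 58031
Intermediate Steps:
L = 0 (L = Add(97, -97) = 0)
Add(Add(Add(Mul(L, 262), -68287), 90931), 35387) = Add(Add(Add(Mul(0, 262), -68287), 90931), 35387) = Add(Add(Add(0, -68287), 90931), 35387) = Add(Add(-68287, 90931), 35387) = Add(22644, 35387) = 58031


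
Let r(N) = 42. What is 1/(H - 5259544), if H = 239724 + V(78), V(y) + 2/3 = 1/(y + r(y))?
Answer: -120/602378479 ≈ -1.9921e-7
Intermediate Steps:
V(y) = -⅔ + 1/(42 + y) (V(y) = -⅔ + 1/(y + 42) = -⅔ + 1/(42 + y))
H = 28766801/120 (H = 239724 + (-81 - 2*78)/(3*(42 + 78)) = 239724 + (⅓)*(-81 - 156)/120 = 239724 + (⅓)*(1/120)*(-237) = 239724 - 79/120 = 28766801/120 ≈ 2.3972e+5)
1/(H - 5259544) = 1/(28766801/120 - 5259544) = 1/(-602378479/120) = -120/602378479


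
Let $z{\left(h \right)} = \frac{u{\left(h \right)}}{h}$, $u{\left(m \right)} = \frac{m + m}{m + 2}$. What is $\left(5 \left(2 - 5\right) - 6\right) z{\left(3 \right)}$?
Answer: $- \frac{42}{5} \approx -8.4$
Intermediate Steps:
$u{\left(m \right)} = \frac{2 m}{2 + m}$
$z{\left(h \right)} = \frac{2}{2 + h}$ ($z{\left(h \right)} = \frac{2 h \frac{1}{2 + h}}{h} = \frac{2}{2 + h}$)
$\left(5 \left(2 - 5\right) - 6\right) z{\left(3 \right)} = \left(5 \left(2 - 5\right) - 6\right) \frac{2}{2 + 3} = \left(5 \left(-3\right) - 6\right) \frac{2}{5} = \left(-15 - 6\right) 2 \cdot \frac{1}{5} = \left(-21\right) \frac{2}{5} = - \frac{42}{5}$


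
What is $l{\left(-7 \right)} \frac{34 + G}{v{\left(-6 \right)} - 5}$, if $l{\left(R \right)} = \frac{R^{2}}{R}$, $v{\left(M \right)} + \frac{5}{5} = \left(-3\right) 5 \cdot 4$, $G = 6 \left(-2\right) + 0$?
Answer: $\frac{7}{3} \approx 2.3333$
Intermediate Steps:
$G = -12$ ($G = -12 + 0 = -12$)
$v{\left(M \right)} = -61$ ($v{\left(M \right)} = -1 + \left(-3\right) 5 \cdot 4 = -1 - 60 = -61$)
$l{\left(R \right)} = R$
$l{\left(-7 \right)} \frac{34 + G}{v{\left(-6 \right)} - 5} = - 7 \frac{34 - 12}{-61 - 5} = - 7 \frac{22}{-66} = - 7 \cdot 22 \left(- \frac{1}{66}\right) = \left(-7\right) \left(- \frac{1}{3}\right) = \frac{7}{3}$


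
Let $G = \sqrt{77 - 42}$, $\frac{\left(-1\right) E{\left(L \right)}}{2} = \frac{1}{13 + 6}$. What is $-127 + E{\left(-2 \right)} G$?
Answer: $-127 - \frac{2 \sqrt{35}}{19} \approx -127.62$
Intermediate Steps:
$E{\left(L \right)} = - \frac{2}{19}$ ($E{\left(L \right)} = - \frac{2}{13 + 6} = - \frac{2}{19}$)
$G = \sqrt{35} \approx 5.9161$
$-127 + E{\left(-2 \right)} G = -127 - \frac{2 \sqrt{35}}{19}$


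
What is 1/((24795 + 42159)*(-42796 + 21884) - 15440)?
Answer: -1/1400157488 ≈ -7.1421e-10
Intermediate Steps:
1/((24795 + 42159)*(-42796 + 21884) - 15440) = 1/(66954*(-20912) - 15440) = 1/(-1400142048 - 15440) = 1/(-1400157488) = -1/1400157488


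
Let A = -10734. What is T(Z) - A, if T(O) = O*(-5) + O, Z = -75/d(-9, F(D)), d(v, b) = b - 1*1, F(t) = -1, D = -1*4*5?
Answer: 10584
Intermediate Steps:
D = -20 (D = -4*5 = -20)
d(v, b) = -1 + b (d(v, b) = b - 1 = -1 + b)
Z = 75/2 (Z = -75/(-1 - 1) = -75/(-2) = -75*(-½) = 75/2 ≈ 37.500)
T(O) = -4*O (T(O) = -5*O + O = -4*O)
T(Z) - A = -4*75/2 - 1*(-10734) = -150 + 10734 = 10584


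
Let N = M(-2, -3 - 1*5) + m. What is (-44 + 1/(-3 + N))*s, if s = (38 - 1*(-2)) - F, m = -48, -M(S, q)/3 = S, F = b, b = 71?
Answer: 61411/45 ≈ 1364.7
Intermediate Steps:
F = 71
M(S, q) = -3*S
s = -31 (s = (38 - 1*(-2)) - 1*71 = (38 + 2) - 71 = 40 - 71 = -31)
N = -42 (N = -3*(-2) - 48 = 6 - 48 = -42)
(-44 + 1/(-3 + N))*s = (-44 + 1/(-3 - 42))*(-31) = (-44 + 1/(-45))*(-31) = (-44 - 1/45)*(-31) = -1981/45*(-31) = 61411/45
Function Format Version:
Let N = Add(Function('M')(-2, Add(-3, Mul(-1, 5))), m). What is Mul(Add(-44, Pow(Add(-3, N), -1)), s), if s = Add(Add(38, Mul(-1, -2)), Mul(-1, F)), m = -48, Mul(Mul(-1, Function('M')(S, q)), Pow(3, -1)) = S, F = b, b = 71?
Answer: Rational(61411, 45) ≈ 1364.7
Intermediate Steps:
F = 71
Function('M')(S, q) = Mul(-3, S)
s = -31 (s = Add(Add(38, Mul(-1, -2)), Mul(-1, 71)) = Add(Add(38, 2), -71) = Add(40, -71) = -31)
N = -42 (N = Add(Mul(-3, -2), -48) = Add(6, -48) = -42)
Mul(Add(-44, Pow(Add(-3, N), -1)), s) = Mul(Add(-44, Pow(Add(-3, -42), -1)), -31) = Mul(Add(-44, Pow(-45, -1)), -31) = Mul(Add(-44, Rational(-1, 45)), -31) = Mul(Rational(-1981, 45), -31) = Rational(61411, 45)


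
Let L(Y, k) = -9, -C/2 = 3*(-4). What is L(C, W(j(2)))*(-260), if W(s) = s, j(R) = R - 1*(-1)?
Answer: 2340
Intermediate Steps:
j(R) = 1 + R (j(R) = R + 1 = 1 + R)
C = 24 (C = -6*(-4) = -2*(-12) = 24)
L(C, W(j(2)))*(-260) = -9*(-260) = 2340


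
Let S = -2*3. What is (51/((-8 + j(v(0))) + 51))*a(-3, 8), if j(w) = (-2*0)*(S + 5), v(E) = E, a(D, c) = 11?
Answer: 561/43 ≈ 13.047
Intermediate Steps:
S = -6
j(w) = 0 (j(w) = (-2*0)*(-6 + 5) = 0*(-1) = 0)
(51/((-8 + j(v(0))) + 51))*a(-3, 8) = (51/((-8 + 0) + 51))*11 = (51/(-8 + 51))*11 = (51/43)*11 = 561/43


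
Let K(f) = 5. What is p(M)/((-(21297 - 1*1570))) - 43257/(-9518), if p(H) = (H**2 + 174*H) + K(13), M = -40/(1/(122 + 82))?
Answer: -619394420431/187761586 ≈ -3298.8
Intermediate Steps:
M = -8160 (M = -40/(1/204) = -40/1/204 = -40*204 = -8160)
p(H) = 5 + H**2 + 174*H (p(H) = (H**2 + 174*H) + 5 = 5 + H**2 + 174*H)
p(M)/((-(21297 - 1*1570))) - 43257/(-9518) = (5 + (-8160)**2 + 174*(-8160))/((-(21297 - 1*1570))) - 43257/(-9518) = (5 + 66585600 - 1419840)/((-(21297 - 1570))) - 43257*(-1/9518) = 65165765/((-1*19727)) + 43257/9518 = 65165765/(-19727) + 43257/9518 = 65165765*(-1/19727) + 43257/9518 = -65165765/19727 + 43257/9518 = -619394420431/187761586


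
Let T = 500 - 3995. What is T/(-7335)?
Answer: 233/489 ≈ 0.47648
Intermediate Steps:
T = -3495
T/(-7335) = -3495/(-7335) = -3495*(-1/7335) = 233/489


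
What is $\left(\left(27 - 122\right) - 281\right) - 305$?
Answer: $-681$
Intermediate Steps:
$\left(\left(27 - 122\right) - 281\right) - 305 = \left(-95 - 281\right) - 305 = -376 - 305 = -681$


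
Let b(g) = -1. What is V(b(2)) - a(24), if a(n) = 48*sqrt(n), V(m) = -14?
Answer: -14 - 96*sqrt(6) ≈ -249.15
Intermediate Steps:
V(b(2)) - a(24) = -14 - 48*sqrt(24) = -14 - 48*2*sqrt(6) = -14 - 96*sqrt(6)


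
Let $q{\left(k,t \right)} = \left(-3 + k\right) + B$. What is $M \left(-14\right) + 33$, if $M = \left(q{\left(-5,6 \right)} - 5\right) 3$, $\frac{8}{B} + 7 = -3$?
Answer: $\frac{3063}{5} \approx 612.6$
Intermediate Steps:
$B = - \frac{4}{5}$ ($B = \frac{8}{-7 - 3} = \frac{8}{-10} = 8 \left(- \frac{1}{10}\right) = - \frac{4}{5} \approx -0.8$)
$q{\left(k,t \right)} = - \frac{19}{5} + k$ ($q{\left(k,t \right)} = \left(-3 + k\right) - \frac{4}{5} = - \frac{19}{5} + k$)
$M = - \frac{207}{5}$ ($M = \left(\left(- \frac{19}{5} - 5\right) - 5\right) 3 = \left(- \frac{44}{5} - 5\right) 3 = \left(- \frac{69}{5}\right) 3 = - \frac{207}{5} \approx -41.4$)
$M \left(-14\right) + 33 = \left(- \frac{207}{5}\right) \left(-14\right) + 33 = \frac{2898}{5} + 33 = \frac{3063}{5}$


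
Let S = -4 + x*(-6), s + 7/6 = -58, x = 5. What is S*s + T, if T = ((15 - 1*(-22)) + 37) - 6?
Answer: 6239/3 ≈ 2079.7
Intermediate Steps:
s = -355/6 (s = -7/6 - 58 = -355/6 ≈ -59.167)
S = -34 (S = -4 + 5*(-6) = -4 - 30 = -34)
T = 68 (T = ((15 + 22) + 37) - 6 = (37 + 37) - 6 = 74 - 6 = 68)
S*s + T = -34*(-355/6) + 68 = 6035/3 + 68 = 6239/3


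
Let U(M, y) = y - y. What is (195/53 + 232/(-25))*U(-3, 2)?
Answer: 0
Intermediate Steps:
U(M, y) = 0
(195/53 + 232/(-25))*U(-3, 2) = (195/53 + 232/(-25))*0 = (195*(1/53) + 232*(-1/25))*0 = (195/53 - 232/25)*0 = -7421/1325*0 = 0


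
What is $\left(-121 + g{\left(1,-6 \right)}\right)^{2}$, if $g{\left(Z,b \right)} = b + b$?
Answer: $17689$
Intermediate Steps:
$g{\left(Z,b \right)} = 2 b$
$\left(-121 + g{\left(1,-6 \right)}\right)^{2} = \left(-121 + 2 \left(-6\right)\right)^{2} = \left(-121 - 12\right)^{2} = \left(-133\right)^{2} = 17689$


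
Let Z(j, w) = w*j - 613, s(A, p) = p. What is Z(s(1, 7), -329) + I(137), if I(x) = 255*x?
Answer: 32019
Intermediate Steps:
Z(j, w) = -613 + j*w (Z(j, w) = j*w - 613 = -613 + j*w)
Z(s(1, 7), -329) + I(137) = (-613 + 7*(-329)) + 255*137 = (-613 - 2303) + 34935 = -2916 + 34935 = 32019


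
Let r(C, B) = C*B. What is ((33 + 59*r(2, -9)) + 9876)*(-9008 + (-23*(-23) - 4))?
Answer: -75049101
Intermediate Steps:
r(C, B) = B*C
((33 + 59*r(2, -9)) + 9876)*(-9008 + (-23*(-23) - 4)) = ((33 + 59*(-9*2)) + 9876)*(-9008 + (-23*(-23) - 4)) = ((33 + 59*(-18)) + 9876)*(-9008 + (529 - 4)) = ((33 - 1062) + 9876)*(-9008 + 525) = (-1029 + 9876)*(-8483) = 8847*(-8483) = -75049101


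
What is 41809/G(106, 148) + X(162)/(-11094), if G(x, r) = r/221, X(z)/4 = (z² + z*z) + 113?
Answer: 51237539687/820956 ≈ 62412.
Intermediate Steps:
X(z) = 452 + 8*z² (X(z) = 4*((z² + z*z) + 113) = 4*((z² + z²) + 113) = 4*(2*z² + 113) = 4*(113 + 2*z²) = 452 + 8*z²)
G(x, r) = r/221 (G(x, r) = r*(1/221) = r/221)
41809/G(106, 148) + X(162)/(-11094) = 41809/(((1/221)*148)) + (452 + 8*162²)/(-11094) = 41809/(148/221) + (452 + 8*26244)*(-1/11094) = 41809*(221/148) + (452 + 209952)*(-1/11094) = 9239789/148 + 210404*(-1/11094) = 9239789/148 - 105202/5547 = 51237539687/820956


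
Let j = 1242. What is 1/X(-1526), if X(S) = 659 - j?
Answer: -1/583 ≈ -0.0017153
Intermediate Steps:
X(S) = -583 (X(S) = 659 - 1*1242 = 659 - 1242 = -583)
1/X(-1526) = 1/(-583) = -1/583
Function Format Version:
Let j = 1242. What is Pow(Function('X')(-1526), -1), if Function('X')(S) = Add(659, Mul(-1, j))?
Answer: Rational(-1, 583) ≈ -0.0017153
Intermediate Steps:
Function('X')(S) = -583 (Function('X')(S) = Add(659, Mul(-1, 1242)) = Add(659, -1242) = -583)
Pow(Function('X')(-1526), -1) = Pow(-583, -1) = Rational(-1, 583)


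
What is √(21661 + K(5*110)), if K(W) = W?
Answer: √22211 ≈ 149.03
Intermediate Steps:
√(21661 + K(5*110)) = √(21661 + 5*110) = √(21661 + 550) = √22211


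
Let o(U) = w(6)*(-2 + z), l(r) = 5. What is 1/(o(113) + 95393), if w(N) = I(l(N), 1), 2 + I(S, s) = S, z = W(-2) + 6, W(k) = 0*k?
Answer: 1/95405 ≈ 1.0482e-5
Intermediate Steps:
W(k) = 0
z = 6 (z = 0 + 6 = 6)
I(S, s) = -2 + S
w(N) = 3 (w(N) = -2 + 5 = 3)
o(U) = 12 (o(U) = 3*(-2 + 6) = 3*4 = 12)
1/(o(113) + 95393) = 1/(12 + 95393) = 1/95405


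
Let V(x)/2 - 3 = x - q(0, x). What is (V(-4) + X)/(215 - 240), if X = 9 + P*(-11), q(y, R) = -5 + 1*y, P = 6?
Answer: 49/25 ≈ 1.9600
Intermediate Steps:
q(y, R) = -5 + y
V(x) = 16 + 2*x (V(x) = 6 + 2*(x - (-5 + 0)) = 6 + 2*(x - 1*(-5)) = 6 + 2*(x + 5) = 6 + 2*(5 + x) = 6 + (10 + 2*x) = 16 + 2*x)
X = -57 (X = 9 + 6*(-11) = 9 - 66 = -57)
(V(-4) + X)/(215 - 240) = ((16 + 2*(-4)) - 57)/(215 - 240) = ((16 - 8) - 57)/(-25) = (8 - 57)*(-1/25) = -49*(-1/25) = 49/25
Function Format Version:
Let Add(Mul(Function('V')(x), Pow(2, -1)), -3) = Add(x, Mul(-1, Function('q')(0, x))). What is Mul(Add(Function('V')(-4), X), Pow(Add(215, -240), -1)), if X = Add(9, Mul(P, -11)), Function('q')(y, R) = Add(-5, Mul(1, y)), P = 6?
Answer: Rational(49, 25) ≈ 1.9600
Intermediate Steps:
Function('q')(y, R) = Add(-5, y)
Function('V')(x) = Add(16, Mul(2, x)) (Function('V')(x) = Add(6, Mul(2, Add(x, Mul(-1, Add(-5, 0))))) = Add(6, Mul(2, Add(x, Mul(-1, -5)))) = Add(6, Mul(2, Add(x, 5))) = Add(6, Mul(2, Add(5, x))) = Add(6, Add(10, Mul(2, x))) = Add(16, Mul(2, x)))
X = -57 (X = Add(9, Mul(6, -11)) = Add(9, -66) = -57)
Mul(Add(Function('V')(-4), X), Pow(Add(215, -240), -1)) = Mul(Add(Add(16, Mul(2, -4)), -57), Pow(Add(215, -240), -1)) = Mul(Add(Add(16, -8), -57), Pow(-25, -1)) = Mul(Add(8, -57), Rational(-1, 25)) = Mul(-49, Rational(-1, 25)) = Rational(49, 25)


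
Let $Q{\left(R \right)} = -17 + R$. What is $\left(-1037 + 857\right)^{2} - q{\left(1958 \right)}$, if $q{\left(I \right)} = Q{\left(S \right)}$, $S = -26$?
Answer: $32443$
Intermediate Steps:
$q{\left(I \right)} = -43$ ($q{\left(I \right)} = -17 - 26 = -43$)
$\left(-1037 + 857\right)^{2} - q{\left(1958 \right)} = \left(-1037 + 857\right)^{2} - -43 = \left(-180\right)^{2} + 43 = 32400 + 43 = 32443$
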